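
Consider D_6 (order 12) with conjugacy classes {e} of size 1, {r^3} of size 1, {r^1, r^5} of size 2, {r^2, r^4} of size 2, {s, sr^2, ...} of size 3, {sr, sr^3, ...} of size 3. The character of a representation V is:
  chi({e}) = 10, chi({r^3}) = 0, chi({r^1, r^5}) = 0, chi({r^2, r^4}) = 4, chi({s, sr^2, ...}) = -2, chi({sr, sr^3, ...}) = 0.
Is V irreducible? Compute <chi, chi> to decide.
Not irreducible (reducible): <chi, chi> = 12 > 1.

Details: <chi, chi> = (1/|G|) sum_C |C| * |chi(C)|^2 = (1/12)[1*|10|^2 + 1*|0|^2 + 2*|0|^2 + 2*|4|^2 + 3*|-2|^2 + 3*|0|^2]
  = (1/12)[(100) + (0) + (0) + (32) + (12) + (0)] = 144/12 = 12.
A character is irreducible iff <chi, chi> = 1, so this representation is reducible.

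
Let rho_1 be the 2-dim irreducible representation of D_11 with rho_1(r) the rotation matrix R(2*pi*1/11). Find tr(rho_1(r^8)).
chi_{rho_1}(r^8) = 2*cos(2*pi*1*8/11) = -2*cos(5*pi/11)

rho_1(r^8) is rotation by angle 2*pi*1*8/11, whose trace is 2*cos(2*pi*1*8/11) = -2*cos(5*pi/11).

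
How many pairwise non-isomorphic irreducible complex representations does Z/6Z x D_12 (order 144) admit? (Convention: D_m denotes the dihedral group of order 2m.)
54

Why: The number of irreducible complex representations of a finite group equals its number of conjugacy classes. For a direct product, #classes(G x H) = #classes(G) * #classes(H). Z/6Z has 6 classes (abelian), D_12 has 9 classes, so 6 * 9 = 54, so Z/6Z x D_12 (order 144) has exactly 54 irreducible complex representations.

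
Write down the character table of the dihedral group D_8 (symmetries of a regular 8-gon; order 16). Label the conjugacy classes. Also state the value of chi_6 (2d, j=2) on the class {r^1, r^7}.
Conjugacy classes: {e} of size 1, {r^4} of size 1, {r^1, r^7} of size 2, {r^2, r^6} of size 2, {r^3, r^5} of size 2, {s, sr^2, ...} of size 4, {sr, sr^3, ...} of size 4.
Character table:
  irrep \ class              {e} (size 1)  {r^4} (size 1)  {r^1, r^7} (size 2)  {r^2, r^6} (size 2)  {r^3, r^5} (size 2)  {s, sr^2, ...} (size 4)  {sr, sr^3, ...} (size 4)
  chi_1 (triv)               1             1               1                    1                    1                    1                        1                       
  chi_2 (sign: r->1, s->-1)  1             1               1                    1                    1                    -1                       -1                      
  chi_3 (r->-1, s->1)        1             1               -1                   1                    -1                   1                        -1                      
  chi_4 (r->-1, s->-1)       1             1               -1                   1                    -1                   -1                       1                       
  chi_5 (2d, j=1)            2             -2              sqrt(2)              0                    -sqrt(2)             0                        0                       
  chi_6 (2d, j=2)            2             2               0                    -2                   0                    0                        0                       
  chi_7 (2d, j=3)            2             -2              -sqrt(2)             0                    sqrt(2)              0                        0                       

Spot check: chi_6 (2d, j=2) on {r^1, r^7} = 0.

Justification: D_8 has order 2*8 = 16 with 7 conjugacy classes, hence 7 irreducibles. Sum of squared dims 1 + 1 + 1 + 1 + 4 + 4 + 4 = 16 = |G|. Linear characters come from the abelianisation; the 2-dimensional irreps have character r^k -> 2*cos(2*pi*j*k/8), reflections -> 0.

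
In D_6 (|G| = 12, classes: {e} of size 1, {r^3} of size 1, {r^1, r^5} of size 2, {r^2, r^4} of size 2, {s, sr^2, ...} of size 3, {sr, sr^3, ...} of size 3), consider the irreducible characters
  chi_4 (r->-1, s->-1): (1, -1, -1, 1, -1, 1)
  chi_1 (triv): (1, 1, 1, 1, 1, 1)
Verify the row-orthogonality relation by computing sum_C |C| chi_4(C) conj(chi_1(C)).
Sum = 0; so <chi_4, chi_1> = 0 (distinct irreducibles are orthogonal).

Proof sketch: Compute term by term over conjugacy classes (|C| * chi_4(C) * conj(chi_1(C))):
  1*(1)*conj(1) + 1*(-1)*conj(1) + 2*(-1)*conj(1) + 2*(1)*conj(1) + 3*(-1)*conj(1) + 3*(1)*conj(1)
  = (1) + (-1) + (-2) + (2) + (-3) + (3)
  = 0.
Dividing by |G| = 12 gives 0/12 = 0, matching the row-orthogonality relation <chi_4, chi_1> = [chi_4 = chi_1].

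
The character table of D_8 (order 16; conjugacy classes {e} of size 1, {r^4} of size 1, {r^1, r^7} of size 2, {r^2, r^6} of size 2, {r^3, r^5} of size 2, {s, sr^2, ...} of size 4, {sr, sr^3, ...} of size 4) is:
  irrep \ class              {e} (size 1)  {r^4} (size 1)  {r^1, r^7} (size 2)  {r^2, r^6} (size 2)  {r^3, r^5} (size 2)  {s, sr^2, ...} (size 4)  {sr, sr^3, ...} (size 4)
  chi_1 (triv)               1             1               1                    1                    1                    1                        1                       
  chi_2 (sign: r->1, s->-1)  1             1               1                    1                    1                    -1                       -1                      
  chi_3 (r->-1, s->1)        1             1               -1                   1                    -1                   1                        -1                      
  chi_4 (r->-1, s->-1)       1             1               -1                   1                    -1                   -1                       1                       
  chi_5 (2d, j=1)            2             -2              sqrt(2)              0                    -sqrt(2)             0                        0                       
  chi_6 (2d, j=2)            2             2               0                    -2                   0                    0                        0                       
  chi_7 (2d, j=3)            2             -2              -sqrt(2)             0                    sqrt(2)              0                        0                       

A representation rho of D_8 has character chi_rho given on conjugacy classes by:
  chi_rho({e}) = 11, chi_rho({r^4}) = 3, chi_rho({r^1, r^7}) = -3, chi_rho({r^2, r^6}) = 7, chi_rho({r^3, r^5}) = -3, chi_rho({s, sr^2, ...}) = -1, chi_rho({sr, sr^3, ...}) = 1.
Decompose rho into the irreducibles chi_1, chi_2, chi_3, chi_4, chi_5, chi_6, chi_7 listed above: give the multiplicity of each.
Multiplicities: chi_1: 1, chi_2: 1, chi_3: 2, chi_4: 3, chi_5: 1, chi_6: 0, chi_7: 1.

Explanation: Use <chi_rho, chi> = (1/|G|) sum_C |C| * chi_rho(C) * conj(chi(C)) with |G| = 16 for each irreducible chi in the table:
  <chi_rho, chi_1> = (1/16)[1*(11)*conj(1) + 1*(3)*conj(1) + 2*(-3)*conj(1) + 2*(7)*conj(1) + 2*(-3)*conj(1) + 4*(-1)*conj(1) + 4*(1)*conj(1)]
      = (1/16)[(11) + (3) + (-6) + (14) + (-6) + (-4) + (4)] = 16/16 = 1
  <chi_rho, chi_2> = (1/16)[1*(11)*conj(1) + 1*(3)*conj(1) + 2*(-3)*conj(1) + 2*(7)*conj(1) + 2*(-3)*conj(1) + 4*(-1)*conj(-1) + 4*(1)*conj(-1)]
      = (1/16)[(11) + (3) + (-6) + (14) + (-6) + (4) + (-4)] = 16/16 = 1
  <chi_rho, chi_3> = (1/16)[1*(11)*conj(1) + 1*(3)*conj(1) + 2*(-3)*conj(-1) + 2*(7)*conj(1) + 2*(-3)*conj(-1) + 4*(-1)*conj(1) + 4*(1)*conj(-1)]
      = (1/16)[(11) + (3) + (6) + (14) + (6) + (-4) + (-4)] = 32/16 = 2
  <chi_rho, chi_4> = (1/16)[1*(11)*conj(1) + 1*(3)*conj(1) + 2*(-3)*conj(-1) + 2*(7)*conj(1) + 2*(-3)*conj(-1) + 4*(-1)*conj(-1) + 4*(1)*conj(1)]
      = (1/16)[(11) + (3) + (6) + (14) + (6) + (4) + (4)] = 48/16 = 3
  <chi_rho, chi_5> = (1/16)[1*(11)*conj(2) + 1*(3)*conj(-2) + 2*(-3)*conj(sqrt(2)) + 2*(7)*conj(0) + 2*(-3)*conj(-sqrt(2)) + 4*(-1)*conj(0) + 4*(1)*conj(0)]
      = (1/16)[(22) + (-6) + (-6*sqrt(2)) + (0) + (6*sqrt(2)) + (0) + (0)] = 16/16 = 1
  <chi_rho, chi_6> = (1/16)[1*(11)*conj(2) + 1*(3)*conj(2) + 2*(-3)*conj(0) + 2*(7)*conj(-2) + 2*(-3)*conj(0) + 4*(-1)*conj(0) + 4*(1)*conj(0)]
      = (1/16)[(22) + (6) + (0) + (-28) + (0) + (0) + (0)] = 0/16 = 0
  <chi_rho, chi_7> = (1/16)[1*(11)*conj(2) + 1*(3)*conj(-2) + 2*(-3)*conj(-sqrt(2)) + 2*(7)*conj(0) + 2*(-3)*conj(sqrt(2)) + 4*(-1)*conj(0) + 4*(1)*conj(0)]
      = (1/16)[(22) + (-6) + (6*sqrt(2)) + (0) + (-6*sqrt(2)) + (0) + (0)] = 16/16 = 1
Dimension check: dim(rho) = sum (mult * dim) = 1*1 + 1*1 + 2*1 + 3*1 + 1*2 + 0*2 + 1*2 = 11 = chi_rho(e) = 11.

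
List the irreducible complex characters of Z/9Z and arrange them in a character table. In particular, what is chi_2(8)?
Character table of Z/9Z (irreps indexed chi_0,...,chi_8 with chi_k(m) = zeta_9^(k*m), zeta_9 = exp(2*pi*i/9)):
  irrep \ class  {0} (size 1)  {1} (size 1)    {2} (size 1)    {3} (size 1)    {4} (size 1)    {5} (size 1)    {6} (size 1)    {7} (size 1)    {8} (size 1)  
  chi_0          1             1               1               1               1               1               1               1               1             
  chi_1          1             exp(2*I*pi/9)   exp(4*I*pi/9)   exp(2*I*pi/3)   exp(8*I*pi/9)   exp(-8*I*pi/9)  exp(-2*I*pi/3)  exp(-4*I*pi/9)  exp(-2*I*pi/9)
  chi_2          1             exp(4*I*pi/9)   exp(8*I*pi/9)   exp(-2*I*pi/3)  exp(-2*I*pi/9)  exp(2*I*pi/9)   exp(2*I*pi/3)   exp(-8*I*pi/9)  exp(-4*I*pi/9)
  chi_3          1             exp(2*I*pi/3)   exp(-2*I*pi/3)  1               exp(2*I*pi/3)   exp(-2*I*pi/3)  1               exp(2*I*pi/3)   exp(-2*I*pi/3)
  chi_4          1             exp(8*I*pi/9)   exp(-2*I*pi/9)  exp(2*I*pi/3)   exp(-4*I*pi/9)  exp(4*I*pi/9)   exp(-2*I*pi/3)  exp(2*I*pi/9)   exp(-8*I*pi/9)
  chi_5          1             exp(-8*I*pi/9)  exp(2*I*pi/9)   exp(-2*I*pi/3)  exp(4*I*pi/9)   exp(-4*I*pi/9)  exp(2*I*pi/3)   exp(-2*I*pi/9)  exp(8*I*pi/9) 
  chi_6          1             exp(-2*I*pi/3)  exp(2*I*pi/3)   1               exp(-2*I*pi/3)  exp(2*I*pi/3)   1               exp(-2*I*pi/3)  exp(2*I*pi/3) 
  chi_7          1             exp(-4*I*pi/9)  exp(-8*I*pi/9)  exp(2*I*pi/3)   exp(2*I*pi/9)   exp(-2*I*pi/9)  exp(-2*I*pi/3)  exp(8*I*pi/9)   exp(4*I*pi/9) 
  chi_8          1             exp(-2*I*pi/9)  exp(-4*I*pi/9)  exp(-2*I*pi/3)  exp(-8*I*pi/9)  exp(8*I*pi/9)   exp(2*I*pi/3)   exp(4*I*pi/9)   exp(2*I*pi/9) 

Spot check: chi_2(8) = zeta_9^(2*8) = zeta_9^16 = exp(-4*I*pi/9).

Explanation: Z/9Z is abelian, so all 9 irreducible complex representations are 1-dimensional. They are given by chi_k(m) = zeta_9^(k*m) for k = 0,...,8. Row orthogonality: sum_m chi_k(m) conj(chi_l(m)) = 9 * [k = l].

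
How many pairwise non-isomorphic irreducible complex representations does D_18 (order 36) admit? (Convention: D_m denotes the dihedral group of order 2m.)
12

Proof sketch: The number of irreducible complex representations of a finite group equals its number of conjugacy classes. D_18 has 12 conjugacy classes (n/2 + 3 for n even), so D_18 (order 36) has exactly 12 irreducible complex representations.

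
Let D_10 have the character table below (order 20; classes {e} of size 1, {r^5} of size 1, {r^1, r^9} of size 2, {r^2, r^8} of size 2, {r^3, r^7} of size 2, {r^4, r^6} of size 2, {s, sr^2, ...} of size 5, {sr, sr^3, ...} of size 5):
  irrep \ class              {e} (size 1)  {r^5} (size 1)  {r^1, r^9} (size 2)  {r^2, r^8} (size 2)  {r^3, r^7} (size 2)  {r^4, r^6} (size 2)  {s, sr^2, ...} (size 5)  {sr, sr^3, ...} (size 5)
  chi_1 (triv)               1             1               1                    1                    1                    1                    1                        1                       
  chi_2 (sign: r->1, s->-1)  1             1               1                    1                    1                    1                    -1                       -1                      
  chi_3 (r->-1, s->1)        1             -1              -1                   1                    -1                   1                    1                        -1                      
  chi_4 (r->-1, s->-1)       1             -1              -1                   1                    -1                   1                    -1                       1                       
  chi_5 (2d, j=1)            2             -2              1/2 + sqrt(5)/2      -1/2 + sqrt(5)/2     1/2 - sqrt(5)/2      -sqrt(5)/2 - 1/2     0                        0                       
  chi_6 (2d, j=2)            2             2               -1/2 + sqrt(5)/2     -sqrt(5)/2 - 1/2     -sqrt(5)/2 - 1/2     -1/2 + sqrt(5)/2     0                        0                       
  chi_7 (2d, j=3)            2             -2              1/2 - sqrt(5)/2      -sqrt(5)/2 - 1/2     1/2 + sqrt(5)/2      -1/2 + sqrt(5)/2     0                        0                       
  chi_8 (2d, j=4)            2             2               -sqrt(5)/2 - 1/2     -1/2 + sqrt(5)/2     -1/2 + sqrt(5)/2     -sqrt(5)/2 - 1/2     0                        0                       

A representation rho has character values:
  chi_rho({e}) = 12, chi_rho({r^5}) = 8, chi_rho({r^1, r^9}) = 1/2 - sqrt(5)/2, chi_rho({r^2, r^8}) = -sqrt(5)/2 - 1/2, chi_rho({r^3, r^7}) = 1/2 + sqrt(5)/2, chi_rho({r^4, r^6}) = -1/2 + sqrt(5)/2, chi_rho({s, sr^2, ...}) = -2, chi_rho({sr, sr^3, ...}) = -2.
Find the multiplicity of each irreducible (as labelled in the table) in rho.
Multiplicities: chi_1: 0, chi_2: 2, chi_3: 0, chi_4: 0, chi_5: 0, chi_6: 2, chi_7: 1, chi_8: 2.

Why: Use <chi_rho, chi> = (1/|G|) sum_C |C| * chi_rho(C) * conj(chi(C)) with |G| = 20 for each irreducible chi in the table:
  <chi_rho, chi_1> = (1/20)[1*(12)*conj(1) + 1*(8)*conj(1) + 2*(1/2 - sqrt(5)/2)*conj(1) + 2*(-sqrt(5)/2 - 1/2)*conj(1) + 2*(1/2 + sqrt(5)/2)*conj(1) + 2*(-1/2 + sqrt(5)/2)*conj(1) + 5*(-2)*conj(1) + 5*(-2)*conj(1)]
      = (1/20)[(12) + (8) + (1 - sqrt(5)) + (-sqrt(5) - 1) + (1 + sqrt(5)) + (-1 + sqrt(5)) + (-10) + (-10)] = 0/20 = 0
  <chi_rho, chi_2> = (1/20)[1*(12)*conj(1) + 1*(8)*conj(1) + 2*(1/2 - sqrt(5)/2)*conj(1) + 2*(-sqrt(5)/2 - 1/2)*conj(1) + 2*(1/2 + sqrt(5)/2)*conj(1) + 2*(-1/2 + sqrt(5)/2)*conj(1) + 5*(-2)*conj(-1) + 5*(-2)*conj(-1)]
      = (1/20)[(12) + (8) + (1 - sqrt(5)) + (-sqrt(5) - 1) + (1 + sqrt(5)) + (-1 + sqrt(5)) + (10) + (10)] = 40/20 = 2
  <chi_rho, chi_3> = (1/20)[1*(12)*conj(1) + 1*(8)*conj(-1) + 2*(1/2 - sqrt(5)/2)*conj(-1) + 2*(-sqrt(5)/2 - 1/2)*conj(1) + 2*(1/2 + sqrt(5)/2)*conj(-1) + 2*(-1/2 + sqrt(5)/2)*conj(1) + 5*(-2)*conj(1) + 5*(-2)*conj(-1)]
      = (1/20)[(12) + (-8) + (-1 + sqrt(5)) + (-sqrt(5) - 1) + (-sqrt(5) - 1) + (-1 + sqrt(5)) + (-10) + (10)] = 0/20 = 0
  <chi_rho, chi_4> = (1/20)[1*(12)*conj(1) + 1*(8)*conj(-1) + 2*(1/2 - sqrt(5)/2)*conj(-1) + 2*(-sqrt(5)/2 - 1/2)*conj(1) + 2*(1/2 + sqrt(5)/2)*conj(-1) + 2*(-1/2 + sqrt(5)/2)*conj(1) + 5*(-2)*conj(-1) + 5*(-2)*conj(1)]
      = (1/20)[(12) + (-8) + (-1 + sqrt(5)) + (-sqrt(5) - 1) + (-sqrt(5) - 1) + (-1 + sqrt(5)) + (10) + (-10)] = 0/20 = 0
  <chi_rho, chi_5> = (1/20)[1*(12)*conj(2) + 1*(8)*conj(-2) + 2*(1/2 - sqrt(5)/2)*conj(1/2 + sqrt(5)/2) + 2*(-sqrt(5)/2 - 1/2)*conj(-1/2 + sqrt(5)/2) + 2*(1/2 + sqrt(5)/2)*conj(1/2 - sqrt(5)/2) + 2*(-1/2 + sqrt(5)/2)*conj(-sqrt(5)/2 - 1/2) + 5*(-2)*conj(0) + 5*(-2)*conj(0)]
      = (1/20)[(24) + (-16) + (-2) + (-2) + (-2) + (-2) + (0) + (0)] = 0/20 = 0
  <chi_rho, chi_6> = (1/20)[1*(12)*conj(2) + 1*(8)*conj(2) + 2*(1/2 - sqrt(5)/2)*conj(-1/2 + sqrt(5)/2) + 2*(-sqrt(5)/2 - 1/2)*conj(-sqrt(5)/2 - 1/2) + 2*(1/2 + sqrt(5)/2)*conj(-sqrt(5)/2 - 1/2) + 2*(-1/2 + sqrt(5)/2)*conj(-1/2 + sqrt(5)/2) + 5*(-2)*conj(0) + 5*(-2)*conj(0)]
      = (1/20)[(24) + (16) + (-3 + sqrt(5)) + (sqrt(5) + 3) + (-3 - sqrt(5)) + (3 - sqrt(5)) + (0) + (0)] = 40/20 = 2
  <chi_rho, chi_7> = (1/20)[1*(12)*conj(2) + 1*(8)*conj(-2) + 2*(1/2 - sqrt(5)/2)*conj(1/2 - sqrt(5)/2) + 2*(-sqrt(5)/2 - 1/2)*conj(-sqrt(5)/2 - 1/2) + 2*(1/2 + sqrt(5)/2)*conj(1/2 + sqrt(5)/2) + 2*(-1/2 + sqrt(5)/2)*conj(-1/2 + sqrt(5)/2) + 5*(-2)*conj(0) + 5*(-2)*conj(0)]
      = (1/20)[(24) + (-16) + (3 - sqrt(5)) + (sqrt(5) + 3) + (sqrt(5) + 3) + (3 - sqrt(5)) + (0) + (0)] = 20/20 = 1
  <chi_rho, chi_8> = (1/20)[1*(12)*conj(2) + 1*(8)*conj(2) + 2*(1/2 - sqrt(5)/2)*conj(-sqrt(5)/2 - 1/2) + 2*(-sqrt(5)/2 - 1/2)*conj(-1/2 + sqrt(5)/2) + 2*(1/2 + sqrt(5)/2)*conj(-1/2 + sqrt(5)/2) + 2*(-1/2 + sqrt(5)/2)*conj(-sqrt(5)/2 - 1/2) + 5*(-2)*conj(0) + 5*(-2)*conj(0)]
      = (1/20)[(24) + (16) + (2) + (-2) + (2) + (-2) + (0) + (0)] = 40/20 = 2
Dimension check: dim(rho) = sum (mult * dim) = 0*1 + 2*1 + 0*1 + 0*1 + 0*2 + 2*2 + 1*2 + 2*2 = 12 = chi_rho(e) = 12.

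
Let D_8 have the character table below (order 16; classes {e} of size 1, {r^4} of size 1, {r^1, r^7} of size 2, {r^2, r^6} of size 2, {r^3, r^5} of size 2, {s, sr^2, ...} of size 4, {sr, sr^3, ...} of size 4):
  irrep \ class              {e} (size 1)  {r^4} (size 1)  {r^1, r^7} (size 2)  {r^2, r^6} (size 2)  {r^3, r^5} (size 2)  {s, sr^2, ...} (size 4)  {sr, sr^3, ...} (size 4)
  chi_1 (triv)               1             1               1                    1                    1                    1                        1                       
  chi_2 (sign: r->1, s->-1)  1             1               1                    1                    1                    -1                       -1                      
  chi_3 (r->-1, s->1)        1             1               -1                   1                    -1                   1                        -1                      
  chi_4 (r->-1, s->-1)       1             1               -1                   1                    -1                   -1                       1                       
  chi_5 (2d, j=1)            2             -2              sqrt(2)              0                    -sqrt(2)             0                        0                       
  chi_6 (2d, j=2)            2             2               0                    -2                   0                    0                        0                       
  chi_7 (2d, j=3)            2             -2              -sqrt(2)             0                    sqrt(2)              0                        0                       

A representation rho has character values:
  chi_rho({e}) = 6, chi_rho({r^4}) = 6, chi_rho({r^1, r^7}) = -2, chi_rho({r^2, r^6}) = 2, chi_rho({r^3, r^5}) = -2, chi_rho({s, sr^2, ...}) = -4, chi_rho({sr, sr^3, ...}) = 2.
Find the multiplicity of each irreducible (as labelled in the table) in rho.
Multiplicities: chi_1: 0, chi_2: 1, chi_3: 0, chi_4: 3, chi_5: 0, chi_6: 1, chi_7: 0.

Why: Use <chi_rho, chi> = (1/|G|) sum_C |C| * chi_rho(C) * conj(chi(C)) with |G| = 16 for each irreducible chi in the table:
  <chi_rho, chi_1> = (1/16)[1*(6)*conj(1) + 1*(6)*conj(1) + 2*(-2)*conj(1) + 2*(2)*conj(1) + 2*(-2)*conj(1) + 4*(-4)*conj(1) + 4*(2)*conj(1)]
      = (1/16)[(6) + (6) + (-4) + (4) + (-4) + (-16) + (8)] = 0/16 = 0
  <chi_rho, chi_2> = (1/16)[1*(6)*conj(1) + 1*(6)*conj(1) + 2*(-2)*conj(1) + 2*(2)*conj(1) + 2*(-2)*conj(1) + 4*(-4)*conj(-1) + 4*(2)*conj(-1)]
      = (1/16)[(6) + (6) + (-4) + (4) + (-4) + (16) + (-8)] = 16/16 = 1
  <chi_rho, chi_3> = (1/16)[1*(6)*conj(1) + 1*(6)*conj(1) + 2*(-2)*conj(-1) + 2*(2)*conj(1) + 2*(-2)*conj(-1) + 4*(-4)*conj(1) + 4*(2)*conj(-1)]
      = (1/16)[(6) + (6) + (4) + (4) + (4) + (-16) + (-8)] = 0/16 = 0
  <chi_rho, chi_4> = (1/16)[1*(6)*conj(1) + 1*(6)*conj(1) + 2*(-2)*conj(-1) + 2*(2)*conj(1) + 2*(-2)*conj(-1) + 4*(-4)*conj(-1) + 4*(2)*conj(1)]
      = (1/16)[(6) + (6) + (4) + (4) + (4) + (16) + (8)] = 48/16 = 3
  <chi_rho, chi_5> = (1/16)[1*(6)*conj(2) + 1*(6)*conj(-2) + 2*(-2)*conj(sqrt(2)) + 2*(2)*conj(0) + 2*(-2)*conj(-sqrt(2)) + 4*(-4)*conj(0) + 4*(2)*conj(0)]
      = (1/16)[(12) + (-12) + (-4*sqrt(2)) + (0) + (4*sqrt(2)) + (0) + (0)] = 0/16 = 0
  <chi_rho, chi_6> = (1/16)[1*(6)*conj(2) + 1*(6)*conj(2) + 2*(-2)*conj(0) + 2*(2)*conj(-2) + 2*(-2)*conj(0) + 4*(-4)*conj(0) + 4*(2)*conj(0)]
      = (1/16)[(12) + (12) + (0) + (-8) + (0) + (0) + (0)] = 16/16 = 1
  <chi_rho, chi_7> = (1/16)[1*(6)*conj(2) + 1*(6)*conj(-2) + 2*(-2)*conj(-sqrt(2)) + 2*(2)*conj(0) + 2*(-2)*conj(sqrt(2)) + 4*(-4)*conj(0) + 4*(2)*conj(0)]
      = (1/16)[(12) + (-12) + (4*sqrt(2)) + (0) + (-4*sqrt(2)) + (0) + (0)] = 0/16 = 0
Dimension check: dim(rho) = sum (mult * dim) = 0*1 + 1*1 + 0*1 + 3*1 + 0*2 + 1*2 + 0*2 = 6 = chi_rho(e) = 6.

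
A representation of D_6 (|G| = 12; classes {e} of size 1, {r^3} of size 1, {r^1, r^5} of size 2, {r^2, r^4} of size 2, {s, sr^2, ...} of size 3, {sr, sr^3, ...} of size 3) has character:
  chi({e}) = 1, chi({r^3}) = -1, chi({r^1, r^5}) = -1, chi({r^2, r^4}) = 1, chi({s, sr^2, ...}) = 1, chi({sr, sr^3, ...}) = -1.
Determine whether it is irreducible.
Irreducible: <chi, chi> = 1.

Proof sketch: <chi, chi> = (1/|G|) sum_C |C| * |chi(C)|^2 = (1/12)[1*|1|^2 + 1*|-1|^2 + 2*|-1|^2 + 2*|1|^2 + 3*|1|^2 + 3*|-1|^2]
  = (1/12)[(1) + (1) + (2) + (2) + (3) + (3)] = 12/12 = 1.
A character is irreducible iff <chi, chi> = 1, so this representation is irreducible.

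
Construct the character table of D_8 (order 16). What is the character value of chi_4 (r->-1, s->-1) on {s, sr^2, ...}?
Conjugacy classes: {e} of size 1, {r^4} of size 1, {r^1, r^7} of size 2, {r^2, r^6} of size 2, {r^3, r^5} of size 2, {s, sr^2, ...} of size 4, {sr, sr^3, ...} of size 4.
Character table:
  irrep \ class              {e} (size 1)  {r^4} (size 1)  {r^1, r^7} (size 2)  {r^2, r^6} (size 2)  {r^3, r^5} (size 2)  {s, sr^2, ...} (size 4)  {sr, sr^3, ...} (size 4)
  chi_1 (triv)               1             1               1                    1                    1                    1                        1                       
  chi_2 (sign: r->1, s->-1)  1             1               1                    1                    1                    -1                       -1                      
  chi_3 (r->-1, s->1)        1             1               -1                   1                    -1                   1                        -1                      
  chi_4 (r->-1, s->-1)       1             1               -1                   1                    -1                   -1                       1                       
  chi_5 (2d, j=1)            2             -2              sqrt(2)              0                    -sqrt(2)             0                        0                       
  chi_6 (2d, j=2)            2             2               0                    -2                   0                    0                        0                       
  chi_7 (2d, j=3)            2             -2              -sqrt(2)             0                    sqrt(2)              0                        0                       

Spot check: chi_4 (r->-1, s->-1) on {s, sr^2, ...} = -1.

Explanation: D_8 has order 2*8 = 16 with 7 conjugacy classes, hence 7 irreducibles. Sum of squared dims 1 + 1 + 1 + 1 + 4 + 4 + 4 = 16 = |G|. Linear characters come from the abelianisation; the 2-dimensional irreps have character r^k -> 2*cos(2*pi*j*k/8), reflections -> 0.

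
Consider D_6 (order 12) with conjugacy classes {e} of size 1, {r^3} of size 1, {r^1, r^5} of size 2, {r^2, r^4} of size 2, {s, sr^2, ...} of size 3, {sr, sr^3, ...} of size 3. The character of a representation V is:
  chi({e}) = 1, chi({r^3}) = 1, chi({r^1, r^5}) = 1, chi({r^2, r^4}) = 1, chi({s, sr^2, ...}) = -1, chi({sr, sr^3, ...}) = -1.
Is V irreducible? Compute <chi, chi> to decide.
Irreducible: <chi, chi> = 1.

Argument: <chi, chi> = (1/|G|) sum_C |C| * |chi(C)|^2 = (1/12)[1*|1|^2 + 1*|1|^2 + 2*|1|^2 + 2*|1|^2 + 3*|-1|^2 + 3*|-1|^2]
  = (1/12)[(1) + (1) + (2) + (2) + (3) + (3)] = 12/12 = 1.
A character is irreducible iff <chi, chi> = 1, so this representation is irreducible.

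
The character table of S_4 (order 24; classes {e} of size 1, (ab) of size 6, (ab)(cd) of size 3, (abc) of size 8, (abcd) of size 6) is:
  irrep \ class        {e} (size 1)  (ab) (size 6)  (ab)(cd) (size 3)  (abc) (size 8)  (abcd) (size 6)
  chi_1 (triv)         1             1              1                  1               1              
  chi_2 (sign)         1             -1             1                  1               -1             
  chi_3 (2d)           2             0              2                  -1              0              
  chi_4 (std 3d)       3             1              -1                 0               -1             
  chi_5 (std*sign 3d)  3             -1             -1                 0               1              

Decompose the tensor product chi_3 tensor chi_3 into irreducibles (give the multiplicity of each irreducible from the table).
chi_3 tensor chi_3 = chi_1 + chi_2 + chi_3 (all other irreducibles have multiplicity 0).

Reasoning: The character of a tensor product is the pointwise product (chi_3 * chi_3)(C) = chi_3(C) * chi_3(C):
  {e}: (2)*(2), (ab): (0)*(0), (ab)(cd): (2)*(2), (abc): (-1)*(-1), (abcd): (0)*(0)
so (chi_3 * chi_3) takes values
  {e} -> 4, (ab) -> 0, (ab)(cd) -> 4, (abc) -> 1, (abcd) -> 0.
Now take the inner product of this character with each irreducible chi from the table, <chi_3*chi_3, chi> = (1/24) sum_C |C| (chi_3*chi_3)(C) conj(chi(C)):
  <chi_3*chi_3, chi_1> = (1/24)[1*(4)*conj(1) + 6*(0)*conj(1) + 3*(4)*conj(1) + 8*(1)*conj(1) + 6*(0)*conj(1)]
      = (1/24)[(4) + (0) + (12) + (8) + (0)] = 24/24 = 1
  <chi_3*chi_3, chi_2> = (1/24)[1*(4)*conj(1) + 6*(0)*conj(-1) + 3*(4)*conj(1) + 8*(1)*conj(1) + 6*(0)*conj(-1)]
      = (1/24)[(4) + (0) + (12) + (8) + (0)] = 24/24 = 1
  <chi_3*chi_3, chi_3> = (1/24)[1*(4)*conj(2) + 6*(0)*conj(0) + 3*(4)*conj(2) + 8*(1)*conj(-1) + 6*(0)*conj(0)]
      = (1/24)[(8) + (0) + (24) + (-8) + (0)] = 24/24 = 1
  <chi_3*chi_3, chi_4> = (1/24)[1*(4)*conj(3) + 6*(0)*conj(1) + 3*(4)*conj(-1) + 8*(1)*conj(0) + 6*(0)*conj(-1)]
      = (1/24)[(12) + (0) + (-12) + (0) + (0)] = 0/24 = 0
  <chi_3*chi_3, chi_5> = (1/24)[1*(4)*conj(3) + 6*(0)*conj(-1) + 3*(4)*conj(-1) + 8*(1)*conj(0) + 6*(0)*conj(1)]
      = (1/24)[(12) + (0) + (-12) + (0) + (0)] = 0/24 = 0
Hence the multiplicities are chi_1: 1, chi_2: 1, chi_3: 1. Dimension check: dim(chi_3)*dim(chi_3) = 2*2 = 4 and sum (mult * dim) = 1*1 + 1*1 + 1*2 = 4.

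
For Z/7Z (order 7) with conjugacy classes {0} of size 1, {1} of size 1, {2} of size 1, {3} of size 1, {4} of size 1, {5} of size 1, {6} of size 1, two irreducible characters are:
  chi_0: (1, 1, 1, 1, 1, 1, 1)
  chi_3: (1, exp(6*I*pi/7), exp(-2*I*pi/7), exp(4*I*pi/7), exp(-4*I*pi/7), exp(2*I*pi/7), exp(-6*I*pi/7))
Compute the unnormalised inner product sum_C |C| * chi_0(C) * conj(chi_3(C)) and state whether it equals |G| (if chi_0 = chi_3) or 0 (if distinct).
Sum = 0; so <chi_0, chi_3> = 0 (distinct irreducibles are orthogonal).

Compute term by term over conjugacy classes (|C| * chi_0(C) * conj(chi_3(C))):
  1*(1)*conj(1) + 1*(1)*conj(exp(6*I*pi/7)) + 1*(1)*conj(exp(-2*I*pi/7)) + 1*(1)*conj(exp(4*I*pi/7)) + 1*(1)*conj(exp(-4*I*pi/7)) + 1*(1)*conj(exp(2*I*pi/7)) + 1*(1)*conj(exp(-6*I*pi/7))
  = (1) + (exp(-6*I*pi/7)) + (exp(2*I*pi/7)) + (exp(-4*I*pi/7)) + (exp(4*I*pi/7)) + (exp(-2*I*pi/7)) + (exp(6*I*pi/7))
  = 0.
(Exp terms are combined using exp(i*s)*conj(exp(i*t)) = exp(i*(s-t)), and sums of them are collapsed using the identity that for every m > 1 the m distinct m-th roots of unity sum to 0, e.g. 1 + exp(2*I*pi/3) + exp(-2*I*pi/3) = 0.)
Dividing by |G| = 7 gives 0/7 = 0, matching the row-orthogonality relation <chi_0, chi_3> = [chi_0 = chi_3].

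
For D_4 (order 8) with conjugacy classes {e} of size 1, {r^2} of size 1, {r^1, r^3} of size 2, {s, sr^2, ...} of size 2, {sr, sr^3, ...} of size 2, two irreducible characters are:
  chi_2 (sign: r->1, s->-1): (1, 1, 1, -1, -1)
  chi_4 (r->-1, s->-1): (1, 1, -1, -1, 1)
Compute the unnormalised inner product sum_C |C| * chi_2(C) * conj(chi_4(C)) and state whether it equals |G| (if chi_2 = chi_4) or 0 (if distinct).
Sum = 0; so <chi_2, chi_4> = 0 (distinct irreducibles are orthogonal).

Explanation: Compute term by term over conjugacy classes (|C| * chi_2(C) * conj(chi_4(C))):
  1*(1)*conj(1) + 1*(1)*conj(1) + 2*(1)*conj(-1) + 2*(-1)*conj(-1) + 2*(-1)*conj(1)
  = (1) + (1) + (-2) + (2) + (-2)
  = 0.
Dividing by |G| = 8 gives 0/8 = 0, matching the row-orthogonality relation <chi_2, chi_4> = [chi_2 = chi_4].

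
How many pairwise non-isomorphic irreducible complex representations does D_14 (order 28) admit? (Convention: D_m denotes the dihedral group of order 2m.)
10

Explanation: The number of irreducible complex representations of a finite group equals its number of conjugacy classes. D_14 has 10 conjugacy classes (n/2 + 3 for n even), so D_14 (order 28) has exactly 10 irreducible complex representations.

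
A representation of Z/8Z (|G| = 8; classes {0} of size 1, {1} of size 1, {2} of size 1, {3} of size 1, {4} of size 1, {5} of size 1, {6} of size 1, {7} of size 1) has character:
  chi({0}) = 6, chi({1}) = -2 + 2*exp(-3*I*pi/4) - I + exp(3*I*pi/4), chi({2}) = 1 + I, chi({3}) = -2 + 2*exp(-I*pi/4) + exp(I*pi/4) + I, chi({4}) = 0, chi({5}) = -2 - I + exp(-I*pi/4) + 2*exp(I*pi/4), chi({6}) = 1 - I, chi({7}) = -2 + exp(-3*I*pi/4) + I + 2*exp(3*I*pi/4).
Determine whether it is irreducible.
Not irreducible (reducible): <chi, chi> = 10 > 1.

Solution. <chi, chi> = (1/|G|) sum_C |C| * |chi(C)|^2 = (1/8)[1*|6|^2 + 1*|-2 + 2*exp(-3*I*pi/4) - I + exp(3*I*pi/4)|^2 + 1*|1 + I|^2 + 1*|-2 + 2*exp(-I*pi/4) + exp(I*pi/4) + I|^2 + 1*|0|^2 + 1*|-2 - I + exp(-I*pi/4) + 2*exp(I*pi/4)|^2 + 1*|1 - I|^2 + 1*|-2 + exp(-3*I*pi/4) + I + 2*exp(3*I*pi/4)|^2]
  = (1/8)[(36) + (10 - 6*exp(3*I*pi/4) + exp(-I*pi/4) - 7*exp(-3*I*pi/4)) + (2) + (10 - 7*exp(I*pi/4) + exp(3*I*pi/4) - 6*exp(-I*pi/4)) + (0) + (10 - 7*exp(I*pi/4) + exp(3*I*pi/4) - 6*exp(-I*pi/4)) + (2) + (10 - 6*exp(3*I*pi/4) + exp(-I*pi/4) - 7*exp(-3*I*pi/4))] = 80/8 = 10.
(Exp terms are combined using exp(i*s)*conj(exp(i*t)) = exp(i*(s-t)), and sums of them are collapsed using the identity that for every m > 1 the m distinct m-th roots of unity sum to 0, e.g. 1 + exp(2*I*pi/3) + exp(-2*I*pi/3) = 0.)
A character is irreducible iff <chi, chi> = 1, so this representation is reducible.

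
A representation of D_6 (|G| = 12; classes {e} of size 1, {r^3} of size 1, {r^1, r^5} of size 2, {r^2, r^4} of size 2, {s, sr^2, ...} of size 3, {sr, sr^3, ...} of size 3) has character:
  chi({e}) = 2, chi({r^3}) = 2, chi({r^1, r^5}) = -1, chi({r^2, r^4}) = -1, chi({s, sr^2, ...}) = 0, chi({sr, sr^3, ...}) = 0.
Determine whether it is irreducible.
Irreducible: <chi, chi> = 1.

Justification: <chi, chi> = (1/|G|) sum_C |C| * |chi(C)|^2 = (1/12)[1*|2|^2 + 1*|2|^2 + 2*|-1|^2 + 2*|-1|^2 + 3*|0|^2 + 3*|0|^2]
  = (1/12)[(4) + (4) + (2) + (2) + (0) + (0)] = 12/12 = 1.
A character is irreducible iff <chi, chi> = 1, so this representation is irreducible.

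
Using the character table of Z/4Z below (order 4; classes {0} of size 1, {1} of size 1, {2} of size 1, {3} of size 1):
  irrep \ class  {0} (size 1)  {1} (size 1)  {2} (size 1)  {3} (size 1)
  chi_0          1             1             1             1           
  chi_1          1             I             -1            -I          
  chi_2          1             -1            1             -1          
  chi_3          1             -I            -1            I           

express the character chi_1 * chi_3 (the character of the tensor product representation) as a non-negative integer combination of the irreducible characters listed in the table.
chi_1 tensor chi_3 = chi_0 (all other irreducibles have multiplicity 0).

Explanation: The character of a tensor product is the pointwise product (chi_1 * chi_3)(C) = chi_1(C) * chi_3(C):
  {0}: (1)*(1), {1}: (I)*(-I), {2}: (-1)*(-1), {3}: (-I)*(I)
so (chi_1 * chi_3) takes values
  {0} -> 1, {1} -> 1, {2} -> 1, {3} -> 1.
Now take the inner product of this character with each irreducible chi from the table, <chi_1*chi_3, chi> = (1/4) sum_C |C| (chi_1*chi_3)(C) conj(chi(C)):
  <chi_1*chi_3, chi_0> = (1/4)[1*(1)*conj(1) + 1*(1)*conj(1) + 1*(1)*conj(1) + 1*(1)*conj(1)]
      = (1/4)[(1) + (1) + (1) + (1)] = 4/4 = 1
  <chi_1*chi_3, chi_1> = (1/4)[1*(1)*conj(1) + 1*(1)*conj(I) + 1*(1)*conj(-1) + 1*(1)*conj(-I)]
      = (1/4)[(1) + (-I) + (-1) + (I)] = 0/4 = 0
  <chi_1*chi_3, chi_2> = (1/4)[1*(1)*conj(1) + 1*(1)*conj(-1) + 1*(1)*conj(1) + 1*(1)*conj(-1)]
      = (1/4)[(1) + (-1) + (1) + (-1)] = 0/4 = 0
  <chi_1*chi_3, chi_3> = (1/4)[1*(1)*conj(1) + 1*(1)*conj(-I) + 1*(1)*conj(-1) + 1*(1)*conj(I)]
      = (1/4)[(1) + (I) + (-1) + (-I)] = 0/4 = 0
(Exp terms are combined using exp(i*s)*conj(exp(i*t)) = exp(i*(s-t)), and sums of them are collapsed using the identity that for every m > 1 the m distinct m-th roots of unity sum to 0, e.g. 1 + exp(2*I*pi/3) + exp(-2*I*pi/3) = 0.)
Hence the multiplicities are chi_0: 1. Dimension check: dim(chi_1)*dim(chi_3) = 1*1 = 1 and sum (mult * dim) = 1*1 = 1.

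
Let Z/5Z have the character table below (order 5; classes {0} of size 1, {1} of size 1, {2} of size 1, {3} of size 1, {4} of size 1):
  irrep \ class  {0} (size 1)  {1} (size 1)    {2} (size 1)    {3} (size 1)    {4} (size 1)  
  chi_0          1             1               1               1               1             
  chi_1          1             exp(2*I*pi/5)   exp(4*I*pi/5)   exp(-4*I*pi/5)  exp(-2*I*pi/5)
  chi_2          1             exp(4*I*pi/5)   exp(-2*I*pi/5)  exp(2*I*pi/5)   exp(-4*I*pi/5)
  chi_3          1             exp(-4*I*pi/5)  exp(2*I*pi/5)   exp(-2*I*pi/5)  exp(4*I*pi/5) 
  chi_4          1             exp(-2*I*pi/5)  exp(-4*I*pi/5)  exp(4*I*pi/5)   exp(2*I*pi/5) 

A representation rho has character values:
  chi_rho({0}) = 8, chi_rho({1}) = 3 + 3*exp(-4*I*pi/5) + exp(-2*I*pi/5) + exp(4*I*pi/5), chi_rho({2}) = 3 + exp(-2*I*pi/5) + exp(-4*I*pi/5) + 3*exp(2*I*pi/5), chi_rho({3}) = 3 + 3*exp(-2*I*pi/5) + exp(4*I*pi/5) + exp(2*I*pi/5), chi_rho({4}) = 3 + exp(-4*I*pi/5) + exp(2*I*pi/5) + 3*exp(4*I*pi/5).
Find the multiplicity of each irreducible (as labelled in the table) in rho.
Multiplicities: chi_0: 3, chi_1: 0, chi_2: 1, chi_3: 3, chi_4: 1.

Argument: Use <chi_rho, chi> = (1/|G|) sum_C |C| * chi_rho(C) * conj(chi(C)) with |G| = 5 for each irreducible chi in the table:
  <chi_rho, chi_0> = (1/5)[1*(8)*conj(1) + 1*(3 + 3*exp(-4*I*pi/5) + exp(-2*I*pi/5) + exp(4*I*pi/5))*conj(1) + 1*(3 + exp(-2*I*pi/5) + exp(-4*I*pi/5) + 3*exp(2*I*pi/5))*conj(1) + 1*(3 + 3*exp(-2*I*pi/5) + exp(4*I*pi/5) + exp(2*I*pi/5))*conj(1) + 1*(3 + exp(-4*I*pi/5) + exp(2*I*pi/5) + 3*exp(4*I*pi/5))*conj(1)]
      = (1/5)[(8) + (3 + 3*exp(-4*I*pi/5) + exp(-2*I*pi/5) + exp(4*I*pi/5)) + (3 + exp(-2*I*pi/5) + exp(-4*I*pi/5) + 3*exp(2*I*pi/5)) + (3 + 3*exp(-2*I*pi/5) + exp(4*I*pi/5) + exp(2*I*pi/5)) + (3 + exp(-4*I*pi/5) + exp(2*I*pi/5) + 3*exp(4*I*pi/5))] = 15/5 = 3
  <chi_rho, chi_1> = (1/5)[1*(8)*conj(1) + 1*(3 + 3*exp(-4*I*pi/5) + exp(-2*I*pi/5) + exp(4*I*pi/5))*conj(exp(2*I*pi/5)) + 1*(3 + exp(-2*I*pi/5) + exp(-4*I*pi/5) + 3*exp(2*I*pi/5))*conj(exp(4*I*pi/5)) + 1*(3 + 3*exp(-2*I*pi/5) + exp(4*I*pi/5) + exp(2*I*pi/5))*conj(exp(-4*I*pi/5)) + 1*(3 + exp(-4*I*pi/5) + exp(2*I*pi/5) + 3*exp(4*I*pi/5))*conj(exp(-2*I*pi/5))]
      = (1/5)[(8) + (3*exp(-2*I*pi/5) + exp(-4*I*pi/5) + exp(2*I*pi/5) + 3*exp(4*I*pi/5)) + (3*exp(-2*I*pi/5) + 3*exp(-4*I*pi/5) + exp(4*I*pi/5) + exp(2*I*pi/5)) + (exp(-2*I*pi/5) + exp(-4*I*pi/5) + 3*exp(4*I*pi/5) + 3*exp(2*I*pi/5)) + (3*exp(-4*I*pi/5) + exp(-2*I*pi/5) + exp(4*I*pi/5) + 3*exp(2*I*pi/5))] = 0/5 = 0
  <chi_rho, chi_2> = (1/5)[1*(8)*conj(1) + 1*(3 + 3*exp(-4*I*pi/5) + exp(-2*I*pi/5) + exp(4*I*pi/5))*conj(exp(4*I*pi/5)) + 1*(3 + exp(-2*I*pi/5) + exp(-4*I*pi/5) + 3*exp(2*I*pi/5))*conj(exp(-2*I*pi/5)) + 1*(3 + 3*exp(-2*I*pi/5) + exp(4*I*pi/5) + exp(2*I*pi/5))*conj(exp(2*I*pi/5)) + 1*(3 + exp(-4*I*pi/5) + exp(2*I*pi/5) + 3*exp(4*I*pi/5))*conj(exp(-4*I*pi/5))]
      = (1/5)[(8) + (1 + 3*exp(-4*I*pi/5) + exp(4*I*pi/5) + 3*exp(2*I*pi/5)) + (1 + exp(-2*I*pi/5) + 3*exp(4*I*pi/5) + 3*exp(2*I*pi/5)) + (1 + 3*exp(-2*I*pi/5) + 3*exp(-4*I*pi/5) + exp(2*I*pi/5)) + (1 + 3*exp(-2*I*pi/5) + exp(-4*I*pi/5) + 3*exp(4*I*pi/5))] = 5/5 = 1
  <chi_rho, chi_3> = (1/5)[1*(8)*conj(1) + 1*(3 + 3*exp(-4*I*pi/5) + exp(-2*I*pi/5) + exp(4*I*pi/5))*conj(exp(-4*I*pi/5)) + 1*(3 + exp(-2*I*pi/5) + exp(-4*I*pi/5) + 3*exp(2*I*pi/5))*conj(exp(2*I*pi/5)) + 1*(3 + 3*exp(-2*I*pi/5) + exp(4*I*pi/5) + exp(2*I*pi/5))*conj(exp(-2*I*pi/5)) + 1*(3 + exp(-4*I*pi/5) + exp(2*I*pi/5) + 3*exp(4*I*pi/5))*conj(exp(4*I*pi/5))]
      = (1/5)[(8) + (3 + exp(-2*I*pi/5) + exp(2*I*pi/5) + 3*exp(4*I*pi/5)) + (3 + 3*exp(-2*I*pi/5) + exp(-4*I*pi/5) + exp(4*I*pi/5)) + (3 + exp(-4*I*pi/5) + exp(4*I*pi/5) + 3*exp(2*I*pi/5)) + (3 + 3*exp(-4*I*pi/5) + exp(-2*I*pi/5) + exp(2*I*pi/5))] = 15/5 = 3
  <chi_rho, chi_4> = (1/5)[1*(8)*conj(1) + 1*(3 + 3*exp(-4*I*pi/5) + exp(-2*I*pi/5) + exp(4*I*pi/5))*conj(exp(-2*I*pi/5)) + 1*(3 + exp(-2*I*pi/5) + exp(-4*I*pi/5) + 3*exp(2*I*pi/5))*conj(exp(-4*I*pi/5)) + 1*(3 + 3*exp(-2*I*pi/5) + exp(4*I*pi/5) + exp(2*I*pi/5))*conj(exp(4*I*pi/5)) + 1*(3 + exp(-4*I*pi/5) + exp(2*I*pi/5) + 3*exp(4*I*pi/5))*conj(exp(2*I*pi/5))]
      = (1/5)[(8) + (1 + 3*exp(-2*I*pi/5) + exp(-4*I*pi/5) + 3*exp(2*I*pi/5)) + (1 + 3*exp(-4*I*pi/5) + exp(2*I*pi/5) + 3*exp(4*I*pi/5)) + (1 + 3*exp(-4*I*pi/5) + exp(-2*I*pi/5) + 3*exp(4*I*pi/5)) + (1 + 3*exp(-2*I*pi/5) + exp(4*I*pi/5) + 3*exp(2*I*pi/5))] = 5/5 = 1
(Exp terms are combined using exp(i*s)*conj(exp(i*t)) = exp(i*(s-t)), and sums of them are collapsed using the identity that for every m > 1 the m distinct m-th roots of unity sum to 0, e.g. 1 + exp(2*I*pi/3) + exp(-2*I*pi/3) = 0.)
Dimension check: dim(rho) = sum (mult * dim) = 3*1 + 0*1 + 1*1 + 3*1 + 1*1 = 8 = chi_rho(e) = 8.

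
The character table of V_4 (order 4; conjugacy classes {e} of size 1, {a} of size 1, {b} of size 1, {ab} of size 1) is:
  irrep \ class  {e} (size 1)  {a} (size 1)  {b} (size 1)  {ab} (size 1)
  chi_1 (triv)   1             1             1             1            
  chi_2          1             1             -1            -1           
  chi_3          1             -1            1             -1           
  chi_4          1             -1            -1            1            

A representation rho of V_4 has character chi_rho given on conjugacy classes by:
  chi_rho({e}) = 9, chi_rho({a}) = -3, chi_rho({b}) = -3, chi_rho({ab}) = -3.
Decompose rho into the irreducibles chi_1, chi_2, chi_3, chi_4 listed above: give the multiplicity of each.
Multiplicities: chi_1: 0, chi_2: 3, chi_3: 3, chi_4: 3.

Use <chi_rho, chi> = (1/|G|) sum_C |C| * chi_rho(C) * conj(chi(C)) with |G| = 4 for each irreducible chi in the table:
  <chi_rho, chi_1> = (1/4)[1*(9)*conj(1) + 1*(-3)*conj(1) + 1*(-3)*conj(1) + 1*(-3)*conj(1)]
      = (1/4)[(9) + (-3) + (-3) + (-3)] = 0/4 = 0
  <chi_rho, chi_2> = (1/4)[1*(9)*conj(1) + 1*(-3)*conj(1) + 1*(-3)*conj(-1) + 1*(-3)*conj(-1)]
      = (1/4)[(9) + (-3) + (3) + (3)] = 12/4 = 3
  <chi_rho, chi_3> = (1/4)[1*(9)*conj(1) + 1*(-3)*conj(-1) + 1*(-3)*conj(1) + 1*(-3)*conj(-1)]
      = (1/4)[(9) + (3) + (-3) + (3)] = 12/4 = 3
  <chi_rho, chi_4> = (1/4)[1*(9)*conj(1) + 1*(-3)*conj(-1) + 1*(-3)*conj(-1) + 1*(-3)*conj(1)]
      = (1/4)[(9) + (3) + (3) + (-3)] = 12/4 = 3
Dimension check: dim(rho) = sum (mult * dim) = 0*1 + 3*1 + 3*1 + 3*1 = 9 = chi_rho(e) = 9.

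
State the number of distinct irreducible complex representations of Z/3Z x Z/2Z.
6

Solution. The number of irreducible complex representations of a finite group equals its number of conjugacy classes. Z/3Z x Z/2Z is abelian of order 6, so every element is its own conjugacy class: 6 classes, so Z/3Z x Z/2Z (order 6) has exactly 6 irreducible complex representations.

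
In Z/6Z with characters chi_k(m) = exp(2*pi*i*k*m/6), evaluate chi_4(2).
chi_4(2) = zeta_6^8 = exp(2*I*pi/3)

Argument: chi_4(2) = zeta_6^(4*2) = zeta_6^8. Since zeta_6^6 = 1, this equals zeta_6^2 = exp(2*pi*i*2/6) = exp(2*I*pi/3).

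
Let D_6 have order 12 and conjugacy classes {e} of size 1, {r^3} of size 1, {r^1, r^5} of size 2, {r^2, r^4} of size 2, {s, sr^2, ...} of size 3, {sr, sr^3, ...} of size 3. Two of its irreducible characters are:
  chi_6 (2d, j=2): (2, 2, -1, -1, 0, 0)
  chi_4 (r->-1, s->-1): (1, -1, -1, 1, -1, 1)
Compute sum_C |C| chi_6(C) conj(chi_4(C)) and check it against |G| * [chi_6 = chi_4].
Sum = 0; so <chi_6, chi_4> = 0 (distinct irreducibles are orthogonal).

Proof sketch: Compute term by term over conjugacy classes (|C| * chi_6(C) * conj(chi_4(C))):
  1*(2)*conj(1) + 1*(2)*conj(-1) + 2*(-1)*conj(-1) + 2*(-1)*conj(1) + 3*(0)*conj(-1) + 3*(0)*conj(1)
  = (2) + (-2) + (2) + (-2) + (0) + (0)
  = 0.
Dividing by |G| = 12 gives 0/12 = 0, matching the row-orthogonality relation <chi_6, chi_4> = [chi_6 = chi_4].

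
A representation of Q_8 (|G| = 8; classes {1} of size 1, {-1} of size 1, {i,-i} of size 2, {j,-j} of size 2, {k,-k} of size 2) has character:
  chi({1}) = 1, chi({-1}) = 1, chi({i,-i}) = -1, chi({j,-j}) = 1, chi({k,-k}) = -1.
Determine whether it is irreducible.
Irreducible: <chi, chi> = 1.

Working: <chi, chi> = (1/|G|) sum_C |C| * |chi(C)|^2 = (1/8)[1*|1|^2 + 1*|1|^2 + 2*|-1|^2 + 2*|1|^2 + 2*|-1|^2]
  = (1/8)[(1) + (1) + (2) + (2) + (2)] = 8/8 = 1.
A character is irreducible iff <chi, chi> = 1, so this representation is irreducible.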